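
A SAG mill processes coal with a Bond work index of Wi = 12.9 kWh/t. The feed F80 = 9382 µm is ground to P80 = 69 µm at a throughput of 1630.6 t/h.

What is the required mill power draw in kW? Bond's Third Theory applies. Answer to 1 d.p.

W = 10 Wi / √P80 − 10 Wi / √F80
W = 10·12.9·(1/√69 − 1/√9382) = 10·12.9·(0.110062) = 14.1980 kWh/t
P = W·T = 14.1980·1630.6 = 23151.2 kW

P = 23151.2 kW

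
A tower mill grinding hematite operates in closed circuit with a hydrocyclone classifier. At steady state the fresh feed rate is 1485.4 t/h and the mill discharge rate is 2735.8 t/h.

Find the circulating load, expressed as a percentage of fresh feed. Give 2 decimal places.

Mill node: discharge = fresh + recycle.
R = M − F = 2735.8 − 1485.4 = 1250.4 t/h
CL = 100·R/F = 100·1250.4/1485.4 = 84.18 %

CL = 84.18 %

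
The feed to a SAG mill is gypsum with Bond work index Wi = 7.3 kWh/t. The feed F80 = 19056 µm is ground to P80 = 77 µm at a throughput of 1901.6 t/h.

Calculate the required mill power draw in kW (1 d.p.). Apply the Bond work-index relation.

W = 10·Wi·(P80^(-½) − F80^(-½))
W = 10·7.3·(1/√77 − 1/√19056) = 10·7.3·(0.106716) = 7.7903 kWh/t
P_mill = W·ṁ = 7.7903·1901.6 = 14814.0 kW

P = 14814.0 kW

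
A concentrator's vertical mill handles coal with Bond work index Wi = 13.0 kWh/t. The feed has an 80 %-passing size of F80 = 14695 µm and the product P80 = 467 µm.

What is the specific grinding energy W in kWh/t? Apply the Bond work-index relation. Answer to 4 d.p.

W = 10 Wi (1/√P80 − 1/√F80)  [Bond]
1/√467 = 0.046274;  1/√14695 = 0.008249
W = 10·13.0·(0.046274 − 0.008249) = 4.9433 kWh/t

W = 4.9433 kWh/t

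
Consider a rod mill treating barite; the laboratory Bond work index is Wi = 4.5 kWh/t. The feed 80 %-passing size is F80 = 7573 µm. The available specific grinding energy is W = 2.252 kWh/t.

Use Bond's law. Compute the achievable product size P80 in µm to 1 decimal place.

W = 10·Wi·[P80^(−½) − F80^(−½)]
⇒ 1/√P80 = W/(10 Wi) + 1/√F80
  = 2.2520/(10·4.5) + 1/√7573 = 0.050044 + 0.011491 = 0.061536
P80 = (1/0.061536)² = 16.2507² = 264.09 µm

P80 = 264.1 µm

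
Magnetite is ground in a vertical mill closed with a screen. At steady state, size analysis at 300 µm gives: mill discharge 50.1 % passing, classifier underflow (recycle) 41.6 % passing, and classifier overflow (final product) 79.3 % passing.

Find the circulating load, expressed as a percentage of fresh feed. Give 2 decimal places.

Classifier node, passing 300 µm:
(1+r)·d = r·u + o ⇒ r = (o−d)/(d−u)
r = (79.3 − 50.1)/(50.1 − 41.6) = 29.2/8.5 = 3.4353
CL = 100·r = 343.53 %

CL = 343.53 %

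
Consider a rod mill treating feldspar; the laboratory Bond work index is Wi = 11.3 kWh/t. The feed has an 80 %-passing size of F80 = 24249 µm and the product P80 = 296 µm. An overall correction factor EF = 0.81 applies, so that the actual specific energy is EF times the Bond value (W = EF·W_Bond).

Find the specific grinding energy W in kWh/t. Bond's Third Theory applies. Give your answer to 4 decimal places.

W = 4.7323 kWh/t

W = 10 Wi (P80^-0.5 − F80^-0.5)
1/√296 = 0.058124;  1/√24249 = 0.006422
W = 10·11.3·(0.058124 − 0.006422) = 5.8423 kWh/t
W_actual = 0.81 × 5.8423 = 4.7323 kWh/t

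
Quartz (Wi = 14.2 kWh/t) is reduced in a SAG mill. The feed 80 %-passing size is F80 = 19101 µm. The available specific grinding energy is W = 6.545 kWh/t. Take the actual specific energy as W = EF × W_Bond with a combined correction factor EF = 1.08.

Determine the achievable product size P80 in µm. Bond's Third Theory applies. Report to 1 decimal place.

P80 = 401.4 µm

Bond: W = 10·Wi·(1/√P80 − 1/√F80)
W_Bond = W / EF = 6.545 / 1.08 = 6.0602 kWh/t
1/√P80 = 1/√F80 + W_Bond/(10·Wi)
  = 6.0602/(10·14.2) + 1/√19101 = 0.042677 + 0.007236 = 0.049913
P80 = (1/0.049913)² = 20.0349² = 401.40 µm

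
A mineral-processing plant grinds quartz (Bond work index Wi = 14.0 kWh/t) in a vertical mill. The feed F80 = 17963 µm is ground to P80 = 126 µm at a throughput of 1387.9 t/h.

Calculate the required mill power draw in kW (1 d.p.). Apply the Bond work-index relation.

W = 10·Wi·(P80^(-½) − F80^(-½))
W = 10·14.0·(1/√126 − 1/√17963) = 10·14.0·(0.081626) = 11.4276 kWh/t
Power = W × throughput = 11.4276 kWh/t × 1387.9 t/h = 15860.4 kW

P = 15860.4 kW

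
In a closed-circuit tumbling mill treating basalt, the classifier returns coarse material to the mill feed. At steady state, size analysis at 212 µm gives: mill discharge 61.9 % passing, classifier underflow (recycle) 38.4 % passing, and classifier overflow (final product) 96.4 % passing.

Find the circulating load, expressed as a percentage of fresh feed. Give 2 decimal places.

CL = 146.81 %

Two-product formula at 212 µm:
(1+r)·d = r·u + o ⇒ r = (o−d)/(d−u)
r = (96.4 − 61.9)/(61.9 − 38.4) = 34.5/23.5 = 1.4681
CL = 100·r = 146.81 %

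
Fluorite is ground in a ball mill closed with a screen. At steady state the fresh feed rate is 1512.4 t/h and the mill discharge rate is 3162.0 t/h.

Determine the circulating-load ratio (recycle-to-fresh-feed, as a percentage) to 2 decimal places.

CL = 109.07 %

Discharge = new feed + return, hence
R = M − F = 3162.0 − 1512.4 = 1649.6 t/h
CL = 100·R/F = 100·1649.6/1512.4 = 109.07 %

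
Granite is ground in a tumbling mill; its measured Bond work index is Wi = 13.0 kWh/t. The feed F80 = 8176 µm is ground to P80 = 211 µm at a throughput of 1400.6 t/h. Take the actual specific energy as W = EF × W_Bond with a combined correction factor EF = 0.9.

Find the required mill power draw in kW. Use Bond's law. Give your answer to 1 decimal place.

P = 9469.0 kW

W = 10·Wi·[P80^(−½) − F80^(−½)]
W = 10·13.0·(1/√211 − 1/√8176) = 10·13.0·(0.057783) = 7.5119 kWh/t
With EF = 0.9: W = 7.5119·0.9 = 6.7607 kWh/t
Power = W × throughput = 6.7607 kWh/t × 1400.6 t/h = 9469.0 kW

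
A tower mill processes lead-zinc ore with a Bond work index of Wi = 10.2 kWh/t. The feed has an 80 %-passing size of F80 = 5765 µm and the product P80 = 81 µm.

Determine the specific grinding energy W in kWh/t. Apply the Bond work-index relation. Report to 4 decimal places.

W = 9.9899 kWh/t

W = 10 Wi / √P80 − 10 Wi / √F80
1/√81 = 0.111111;  1/√5765 = 0.013170
W = 10·10.2·(0.111111 − 0.013170) = 9.9899 kWh/t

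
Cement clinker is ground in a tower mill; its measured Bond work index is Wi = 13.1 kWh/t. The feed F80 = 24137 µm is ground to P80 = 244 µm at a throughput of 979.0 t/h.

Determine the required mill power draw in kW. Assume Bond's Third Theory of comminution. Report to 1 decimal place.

P = 7384.8 kW

W_Bond = 10·Wi·(1/√P₈₀ − 1/√F₈₀)
W = 10·13.1·(1/√244 − 1/√24137) = 10·13.1·(0.057582) = 7.5432 kWh/t
P_mill = W·ṁ = 7.5432·979.0 = 7384.8 kW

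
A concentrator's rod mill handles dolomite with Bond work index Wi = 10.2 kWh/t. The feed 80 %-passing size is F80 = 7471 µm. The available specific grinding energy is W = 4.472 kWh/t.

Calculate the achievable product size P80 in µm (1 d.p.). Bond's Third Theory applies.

P80 = 325.7 µm

W = 10·Wi·[P80^(−½) − F80^(−½)]
⇒ 1/√P80 = W/(10·Wi) + 1/√F80
  = 4.4720/(10·10.2) + 1/√7471 = 0.043843 + 0.011569 = 0.055413
P80 = (1/0.055413)² = 18.0465² = 325.67 µm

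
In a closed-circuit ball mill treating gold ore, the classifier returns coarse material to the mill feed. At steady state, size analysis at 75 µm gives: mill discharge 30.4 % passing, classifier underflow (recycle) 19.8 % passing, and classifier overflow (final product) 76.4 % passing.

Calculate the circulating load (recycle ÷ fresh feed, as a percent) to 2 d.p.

CL = 433.96 %

Mass balance on the −75 µm fraction:
(1+r)·d = r·u + o ⇒ r = (o−d)/(d−u)
r = (76.4 − 30.4)/(30.4 − 19.8) = 46.0/10.6 = 4.3396
CL = 100·r = 433.96 %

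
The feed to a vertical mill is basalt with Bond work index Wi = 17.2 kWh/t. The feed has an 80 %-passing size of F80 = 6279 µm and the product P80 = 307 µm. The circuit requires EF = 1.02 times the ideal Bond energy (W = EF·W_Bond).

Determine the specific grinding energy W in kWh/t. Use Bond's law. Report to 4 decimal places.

W = 10 Wi (1/√P80 − 1/√F80)  [Bond]
1/√307 = 0.057073;  1/√6279 = 0.012620
W = 10·17.2·(0.057073 − 0.012620) = 7.6459 kWh/t
W_actual = 1.02 × 7.6459 = 7.7989 kWh/t

W = 7.7989 kWh/t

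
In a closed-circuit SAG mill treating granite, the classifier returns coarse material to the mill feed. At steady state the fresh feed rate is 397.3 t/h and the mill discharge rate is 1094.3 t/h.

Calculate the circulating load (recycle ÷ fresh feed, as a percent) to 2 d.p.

CL = 175.43 %

M = F + R at steady state, so:
R = M − F = 1094.3 − 397.3 = 697.0 t/h
CL = 100·R/F = 100·697.0/397.3 = 175.43 %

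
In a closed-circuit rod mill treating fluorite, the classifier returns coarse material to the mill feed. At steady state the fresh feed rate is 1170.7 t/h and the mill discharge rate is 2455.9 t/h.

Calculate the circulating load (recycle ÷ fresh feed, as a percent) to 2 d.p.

Discharge = new feed + return, hence
R = M − F = 2455.9 − 1170.7 = 1285.2 t/h
CL = 100·R/F = 100·1285.2/1170.7 = 109.78 %

CL = 109.78 %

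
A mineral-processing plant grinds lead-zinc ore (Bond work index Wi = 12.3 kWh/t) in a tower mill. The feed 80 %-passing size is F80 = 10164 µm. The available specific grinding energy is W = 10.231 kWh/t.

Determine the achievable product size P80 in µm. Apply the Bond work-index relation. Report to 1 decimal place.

P80 = 115.4 µm

W = 10 Wi (P80^-0.5 − F80^-0.5)
⇒ 1/√P80 = W/(10·Wi) + 1/√F80
  = 10.2310/(10·12.3) + 1/√10164 = 0.083179 + 0.009919 = 0.093098
P80 = (1/0.093098)² = 10.7414² = 115.38 µm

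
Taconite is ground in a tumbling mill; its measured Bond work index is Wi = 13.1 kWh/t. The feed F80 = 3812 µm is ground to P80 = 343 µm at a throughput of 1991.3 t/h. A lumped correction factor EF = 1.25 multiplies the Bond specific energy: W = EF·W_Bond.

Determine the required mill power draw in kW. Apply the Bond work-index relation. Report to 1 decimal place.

P = 12325.1 kW

W = 10·Wi·(P80^(-½) − F80^(-½))
W = 10·13.1·(1/√343 − 1/√3812) = 10·13.1·(0.037798) = 4.9516 kWh/t
Apply correction: 4.9516 × 1.25 = 6.1895 kWh/t
Mill draw = 6.1895 × 1991.3 = 12325.1 kW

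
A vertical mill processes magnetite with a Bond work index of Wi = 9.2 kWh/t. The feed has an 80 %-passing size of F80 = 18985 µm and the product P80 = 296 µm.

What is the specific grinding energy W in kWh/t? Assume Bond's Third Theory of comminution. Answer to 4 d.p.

W = 10·Wi·(P80^(-½) − F80^(-½))
1/√296 = 0.058124;  1/√18985 = 0.007258
W = 10·9.2·(0.058124 − 0.007258) = 4.6797 kWh/t

W = 4.6797 kWh/t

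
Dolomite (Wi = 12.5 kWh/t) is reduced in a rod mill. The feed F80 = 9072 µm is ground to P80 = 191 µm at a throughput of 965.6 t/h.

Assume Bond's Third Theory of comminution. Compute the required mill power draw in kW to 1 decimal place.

P = 7466.3 kW

W = 10 Wi (P80^-0.5 − F80^-0.5)
W = 10·12.5·(1/√191 − 1/√9072) = 10·12.5·(0.061858) = 7.7323 kWh/t
P = W·T = 7.7323·965.6 = 7466.3 kW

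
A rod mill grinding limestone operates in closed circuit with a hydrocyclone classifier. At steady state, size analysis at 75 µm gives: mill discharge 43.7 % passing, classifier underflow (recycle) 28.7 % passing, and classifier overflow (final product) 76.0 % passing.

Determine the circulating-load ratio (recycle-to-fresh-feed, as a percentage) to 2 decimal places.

CL = 215.33 %

Two-product formula at 75 µm:
(1+r)·d = r·u + o ⇒ r = (o−d)/(d−u)
r = (76.0 − 43.7)/(43.7 − 28.7) = 32.3/15.0 = 2.1533
CL = 100·r = 215.33 %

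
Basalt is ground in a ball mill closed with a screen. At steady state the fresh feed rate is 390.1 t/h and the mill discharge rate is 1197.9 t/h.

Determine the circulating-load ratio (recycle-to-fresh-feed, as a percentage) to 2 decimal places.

Steady state: M = F + R.
R = M − F = 1197.9 − 390.1 = 807.8 t/h
CL = 100·R/F = 100·807.8/390.1 = 207.08 %

CL = 207.08 %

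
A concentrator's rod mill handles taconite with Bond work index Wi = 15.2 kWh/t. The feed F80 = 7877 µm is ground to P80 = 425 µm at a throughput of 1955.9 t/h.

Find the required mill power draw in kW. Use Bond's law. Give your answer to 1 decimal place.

P = 11071.3 kW

W_Bond = 10·Wi·(1/√P₈₀ − 1/√F₈₀)
W = 10·15.2·(1/√425 − 1/√7877) = 10·15.2·(0.037240) = 5.6605 kWh/t
P_mill = W·ṁ = 5.6605·1955.9 = 11071.3 kW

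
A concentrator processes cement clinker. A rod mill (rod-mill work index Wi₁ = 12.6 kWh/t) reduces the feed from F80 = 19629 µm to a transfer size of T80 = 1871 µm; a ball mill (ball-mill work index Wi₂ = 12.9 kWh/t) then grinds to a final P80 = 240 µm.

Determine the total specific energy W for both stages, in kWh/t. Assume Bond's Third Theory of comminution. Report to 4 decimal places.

W = 7.3582 kWh/t

W = 10 Wi (P80^-0.5 − F80^-0.5)
Stage 1 (19629→1871 µm, Wi₁=12.6): W₁ = 10·12.6·(0.023119 − 0.007138) = 2.0136 kWh/t
Stage 2 (1871→240 µm, Wi₂=12.9): W₂ = 10·12.9·(0.064550 − 0.023119) = 5.3446 kWh/t
W = W₁ + W₂ = 2.0136 + 5.3446 = 7.3582 kWh/t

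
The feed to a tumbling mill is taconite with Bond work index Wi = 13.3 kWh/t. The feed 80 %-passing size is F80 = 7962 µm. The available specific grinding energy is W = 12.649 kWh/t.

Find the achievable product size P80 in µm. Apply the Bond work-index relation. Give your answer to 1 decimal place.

P80 = 88.5 µm

W_Bond = 10·Wi·(1/√P₈₀ − 1/√F₈₀)
1/√P80 = 1/√F80 + W/(10·Wi)
  = 12.6490/(10·13.3) + 1/√7962 = 0.095105 + 0.011207 = 0.106312
P80 = (1/0.106312)² = 9.4063² = 88.48 µm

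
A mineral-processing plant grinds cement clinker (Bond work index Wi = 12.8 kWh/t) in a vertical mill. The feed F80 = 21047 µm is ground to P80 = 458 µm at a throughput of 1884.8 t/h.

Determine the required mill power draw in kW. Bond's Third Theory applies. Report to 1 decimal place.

W = 10 Wi (P80^-0.5 − F80^-0.5)
W = 10·12.8·(1/√458 − 1/√21047) = 10·12.8·(0.039834) = 5.0988 kWh/t
P = W·T = 5.0988·1884.8 = 9610.1 kW

P = 9610.1 kW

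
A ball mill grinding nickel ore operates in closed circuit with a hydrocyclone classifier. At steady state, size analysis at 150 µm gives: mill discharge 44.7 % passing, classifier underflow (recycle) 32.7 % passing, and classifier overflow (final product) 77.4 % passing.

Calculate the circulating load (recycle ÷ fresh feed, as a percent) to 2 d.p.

Balance %-passing 150 µm (r = R/F):
(1+r)d = ru + o → r = (o−d)/(d−u)
r = (77.4 − 44.7)/(44.7 − 32.7) = 32.7/12.0 = 2.7250
CL = 100·r = 272.50 %

CL = 272.50 %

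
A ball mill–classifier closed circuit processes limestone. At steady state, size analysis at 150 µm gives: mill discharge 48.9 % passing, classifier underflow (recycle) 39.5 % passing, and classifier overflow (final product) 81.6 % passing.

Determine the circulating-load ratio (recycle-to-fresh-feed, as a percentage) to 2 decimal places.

CL = 347.87 %

Classifier node, passing 150 µm:
d + r·d = r·u + o → r(d−u) = o−d
r = (81.6 − 48.9)/(48.9 − 39.5) = 32.7/9.4 = 3.4787
CL = 100·r = 347.87 %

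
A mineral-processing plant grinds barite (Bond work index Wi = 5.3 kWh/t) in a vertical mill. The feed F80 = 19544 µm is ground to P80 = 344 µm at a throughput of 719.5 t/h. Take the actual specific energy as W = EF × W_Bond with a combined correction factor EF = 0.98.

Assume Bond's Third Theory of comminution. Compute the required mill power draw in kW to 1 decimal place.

Bond: W = 10·Wi·(1/√P80 − 1/√F80)
W = 10·5.3·(1/√344 − 1/√19544) = 10·5.3·(0.046763) = 2.4785 kWh/t
With EF = 0.98: W = 2.4785·0.98 = 2.4289 kWh/t
Mill draw = 2.4289 × 719.5 = 1747.6 kW

P = 1747.6 kW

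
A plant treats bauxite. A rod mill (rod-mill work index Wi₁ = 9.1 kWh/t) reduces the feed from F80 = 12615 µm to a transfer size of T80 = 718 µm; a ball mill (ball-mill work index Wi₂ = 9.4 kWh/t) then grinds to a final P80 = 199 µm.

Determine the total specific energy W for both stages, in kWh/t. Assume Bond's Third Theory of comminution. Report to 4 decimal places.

W = 10·Wi·(P80^(-½) − F80^(-½))
Stage 1 (12615→718 µm, Wi₁=9.1): W₁ = 10·9.1·(0.037320 − 0.008903) = 2.5859 kWh/t
Stage 2 (718→199 µm, Wi₂=9.4): W₂ = 10·9.4·(0.070888 − 0.037320) = 3.1554 kWh/t
W = W₁ + W₂ = 2.5859 + 3.1554 = 5.7413 kWh/t

W = 5.7413 kWh/t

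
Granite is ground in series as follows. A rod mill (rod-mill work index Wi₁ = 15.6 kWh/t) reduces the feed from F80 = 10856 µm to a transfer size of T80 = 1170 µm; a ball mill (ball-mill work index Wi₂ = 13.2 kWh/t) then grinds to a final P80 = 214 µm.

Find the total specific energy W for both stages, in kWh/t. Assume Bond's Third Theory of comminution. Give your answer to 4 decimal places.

W = 8.2277 kWh/t

W = 10·Wi·(P80^(-½) − F80^(-½))
Stage 1 (10856→1170 µm, Wi₁=15.6): W₁ = 10·15.6·(0.029235 − 0.009598) = 3.0635 kWh/t
Stage 2 (1170→214 µm, Wi₂=13.2): W₂ = 10·13.2·(0.068359 − 0.029235) = 5.1643 kWh/t
W = W₁ + W₂ = 3.0635 + 5.1643 = 8.2277 kWh/t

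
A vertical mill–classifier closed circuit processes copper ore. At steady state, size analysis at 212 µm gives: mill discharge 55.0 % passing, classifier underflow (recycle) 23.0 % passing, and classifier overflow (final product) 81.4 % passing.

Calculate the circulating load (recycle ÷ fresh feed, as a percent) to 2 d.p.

CL = 82.50 %

Let r = R/F. Size balance at 212 µm:
r = (o − d)/(d − u)
r = (81.4 − 55.0)/(55.0 − 23.0) = 26.4/32.0 = 0.8250
CL = 100·r = 82.50 %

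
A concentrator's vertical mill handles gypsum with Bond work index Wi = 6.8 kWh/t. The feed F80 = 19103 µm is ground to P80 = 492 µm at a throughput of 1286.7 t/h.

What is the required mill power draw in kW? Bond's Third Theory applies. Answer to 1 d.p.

P = 3311.6 kW

W = 10·Wi·[P80^(−½) − F80^(−½)]
W = 10·6.8·(1/√492 − 1/√19103) = 10·6.8·(0.037848) = 2.5737 kWh/t
Mill draw = 2.5737 × 1286.7 = 3311.6 kW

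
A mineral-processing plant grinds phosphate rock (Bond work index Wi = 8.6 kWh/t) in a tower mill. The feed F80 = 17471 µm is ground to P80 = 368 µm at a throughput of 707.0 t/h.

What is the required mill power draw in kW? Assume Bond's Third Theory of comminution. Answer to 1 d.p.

P = 2709.5 kW

W = 10·Wi·(P80^(-½) − F80^(-½))
W = 10·8.6·(1/√368 − 1/√17471) = 10·8.6·(0.044563) = 3.8324 kWh/t
P = W·T = 3.8324·707.0 = 2709.5 kW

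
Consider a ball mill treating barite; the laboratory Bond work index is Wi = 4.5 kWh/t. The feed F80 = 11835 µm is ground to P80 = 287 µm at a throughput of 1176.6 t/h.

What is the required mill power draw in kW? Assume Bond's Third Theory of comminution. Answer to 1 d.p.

Bond: W = 10·Wi·(1/√P80 − 1/√F80)
W = 10·4.5·(1/√287 − 1/√11835) = 10·4.5·(0.049836) = 2.2426 kWh/t
Power = W × throughput = 2.2426 kWh/t × 1176.6 t/h = 2638.7 kW

P = 2638.7 kW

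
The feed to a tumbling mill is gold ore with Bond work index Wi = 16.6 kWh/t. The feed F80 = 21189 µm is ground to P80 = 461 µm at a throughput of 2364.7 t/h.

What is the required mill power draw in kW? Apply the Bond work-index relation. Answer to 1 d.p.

P = 15585.7 kW

W = 10 Wi / √P80 − 10 Wi / √F80
W = 10·16.6·(1/√461 − 1/√21189) = 10·16.6·(0.039705) = 6.5910 kWh/t
P = W·T = 6.5910·2364.7 = 15585.7 kW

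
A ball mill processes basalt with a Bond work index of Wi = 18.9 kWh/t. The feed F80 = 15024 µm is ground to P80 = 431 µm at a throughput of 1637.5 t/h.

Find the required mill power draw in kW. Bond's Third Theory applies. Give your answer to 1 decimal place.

P = 12382.6 kW

Bond: W = 10·Wi·(1/√P80 − 1/√F80)
W = 10·18.9·(1/√431 − 1/√15024) = 10·18.9·(0.040010) = 7.5619 kWh/t
P = W·T = 7.5619·1637.5 = 12382.6 kW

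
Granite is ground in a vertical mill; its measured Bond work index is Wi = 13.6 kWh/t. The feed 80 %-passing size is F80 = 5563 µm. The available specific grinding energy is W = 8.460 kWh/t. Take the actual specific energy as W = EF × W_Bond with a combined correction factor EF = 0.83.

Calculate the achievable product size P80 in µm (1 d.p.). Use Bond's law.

W = 10 Wi / √P80 − 10 Wi / √F80
W_Bond = W / EF = 8.460 / 0.83 = 10.1928 kWh/t
P80^-0.5 = F80^-0.5 + W_Bond/(10 Wi)
  = 10.1928/(10·13.6) + 1/√5563 = 0.074947 + 0.013407 = 0.088354
P80 = (1/0.088354)² = 11.3181² = 128.10 µm

P80 = 128.1 µm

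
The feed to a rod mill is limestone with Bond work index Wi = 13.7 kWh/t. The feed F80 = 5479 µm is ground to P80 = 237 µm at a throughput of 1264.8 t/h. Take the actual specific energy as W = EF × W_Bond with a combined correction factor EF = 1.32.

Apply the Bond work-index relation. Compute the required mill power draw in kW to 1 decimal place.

P = 11767.3 kW

Bond: W = 10·Wi·(1/√P80 − 1/√F80)
W = 10·13.7·(1/√237 − 1/√5479) = 10·13.7·(0.051447) = 7.0483 kWh/t
Apply correction: 7.0483 × 1.32 = 9.3037 kWh/t
P_mill = W·ṁ = 9.3037·1264.8 = 11767.3 kW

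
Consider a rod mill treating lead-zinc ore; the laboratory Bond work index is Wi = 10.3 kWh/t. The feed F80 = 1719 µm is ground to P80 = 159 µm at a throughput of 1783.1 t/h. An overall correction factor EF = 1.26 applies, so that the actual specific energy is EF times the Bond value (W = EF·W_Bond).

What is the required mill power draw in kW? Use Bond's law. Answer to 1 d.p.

W = 10·Wi·(P80^(-½) − F80^(-½))
W = 10·10.3·(1/√159 − 1/√1719) = 10·10.3·(0.055186) = 5.6842 kWh/t
W_actual = 1.26 × 5.6842 = 7.1620 kWh/t
P = W·T = 7.1620·1783.1 = 12770.6 kW

P = 12770.6 kW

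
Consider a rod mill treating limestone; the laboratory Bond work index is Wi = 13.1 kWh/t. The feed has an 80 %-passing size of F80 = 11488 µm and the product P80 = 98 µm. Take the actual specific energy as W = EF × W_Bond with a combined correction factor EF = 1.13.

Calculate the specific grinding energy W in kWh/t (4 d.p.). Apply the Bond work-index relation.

W = 10 Wi (1/√P80 − 1/√F80)  [Bond]
1/√98 = 0.101015;  1/√11488 = 0.009330
W = 10·13.1·(0.101015 − 0.009330) = 12.0108 kWh/t
W_actual = 1.13 × 12.0108 = 13.5722 kWh/t

W = 13.5722 kWh/t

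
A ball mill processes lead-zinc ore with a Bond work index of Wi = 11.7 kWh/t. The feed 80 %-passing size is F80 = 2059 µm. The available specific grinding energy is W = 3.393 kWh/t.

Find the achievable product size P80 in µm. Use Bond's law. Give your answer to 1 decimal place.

W = 10 Wi (1/√P80 − 1/√F80)  [Bond]
P80^(−½) = W/(10 Wi) + F80^(−½)
  = 3.3930/(10·11.7) + 1/√2059 = 0.029000 + 0.022038 = 0.051038
P80 = (1/0.051038)² = 19.5933² = 383.90 µm

P80 = 383.9 µm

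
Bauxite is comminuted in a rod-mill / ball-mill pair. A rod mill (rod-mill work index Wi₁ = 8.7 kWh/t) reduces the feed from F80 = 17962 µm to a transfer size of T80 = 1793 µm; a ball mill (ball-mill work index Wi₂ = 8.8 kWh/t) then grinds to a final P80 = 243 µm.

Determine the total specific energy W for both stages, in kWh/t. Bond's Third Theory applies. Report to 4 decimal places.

W = 10 Wi (1/√P80 − 1/√F80)  [Bond]
Stage 1 (17962→1793 µm, Wi₁=8.7): W₁ = 10·8.7·(0.023616 − 0.007461) = 1.4055 kWh/t
Stage 2 (1793→243 µm, Wi₂=8.8): W₂ = 10·8.8·(0.064150 − 0.023616) = 3.5670 kWh/t
W = W₁ + W₂ = 1.4055 + 3.5670 = 4.9724 kWh/t

W = 4.9724 kWh/t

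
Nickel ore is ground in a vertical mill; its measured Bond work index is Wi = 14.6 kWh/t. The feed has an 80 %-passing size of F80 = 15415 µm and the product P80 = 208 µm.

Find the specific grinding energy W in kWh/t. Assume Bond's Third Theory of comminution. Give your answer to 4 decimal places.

Bond:  W = 10 Wi (1/√P − 1/√F)
1/√208 = 0.069338;  1/√15415 = 0.008054
W = 10·14.6·(0.069338 − 0.008054) = 8.9473 kWh/t

W = 8.9473 kWh/t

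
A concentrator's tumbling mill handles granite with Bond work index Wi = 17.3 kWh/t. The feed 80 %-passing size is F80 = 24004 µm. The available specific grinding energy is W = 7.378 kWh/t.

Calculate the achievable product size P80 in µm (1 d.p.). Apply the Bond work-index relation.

Bond: W = 10·Wi·(1/√P80 − 1/√F80)
⇒ 1/√P80 = W/(10 Wi) + 1/√F80
  = 7.3780/(10·17.3) + 1/√24004 = 0.042647 + 0.006454 = 0.049102
P80 = (1/0.049102)² = 20.3658² = 414.77 µm

P80 = 414.8 µm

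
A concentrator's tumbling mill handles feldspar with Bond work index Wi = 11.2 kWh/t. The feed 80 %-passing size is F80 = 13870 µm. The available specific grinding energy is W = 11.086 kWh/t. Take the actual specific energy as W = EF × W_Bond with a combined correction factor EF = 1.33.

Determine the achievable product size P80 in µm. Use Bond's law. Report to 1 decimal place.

W = 10 Wi (P80^-0.5 − F80^-0.5)
W_Bond = W / EF = 11.086 / 1.33 = 8.3353 kWh/t
⇒ 1/√P80 = W_Bond/(10 Wi) + 1/√F80
  = 8.3353/(10·11.2) + 1/√13870 = 0.074423 + 0.008491 = 0.082914
P80 = (1/0.082914)² = 12.0607² = 145.46 µm

P80 = 145.5 µm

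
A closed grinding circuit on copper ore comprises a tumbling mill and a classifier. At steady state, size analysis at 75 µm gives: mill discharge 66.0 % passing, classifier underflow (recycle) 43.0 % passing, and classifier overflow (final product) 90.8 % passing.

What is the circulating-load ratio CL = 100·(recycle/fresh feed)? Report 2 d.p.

CL = 107.83 %

Balance %-passing 75 µm (r = R/F):
Fd + Rd = Ru + Fo ⇒ R/F = (o−d)/(d−u)
r = (90.8 − 66.0)/(66.0 − 43.0) = 24.8/23.0 = 1.0783
CL = 100·r = 107.83 %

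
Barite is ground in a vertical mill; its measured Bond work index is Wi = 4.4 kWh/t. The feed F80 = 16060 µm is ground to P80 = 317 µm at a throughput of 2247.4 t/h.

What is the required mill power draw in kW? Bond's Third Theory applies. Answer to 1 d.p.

P = 4773.7 kW

W = 10·Wi·(P80^(-½) − F80^(-½))
W = 10·4.4·(1/√317 − 1/√16060) = 10·4.4·(0.048275) = 2.1241 kWh/t
P = W·T = 2.1241·2247.4 = 4773.7 kW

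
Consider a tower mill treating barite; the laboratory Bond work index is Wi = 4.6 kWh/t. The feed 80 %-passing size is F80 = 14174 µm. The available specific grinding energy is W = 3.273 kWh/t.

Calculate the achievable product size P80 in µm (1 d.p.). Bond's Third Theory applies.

W = 10 Wi / √P80 − 10 Wi / √F80
P80^(−½) = W/(10 Wi) + F80^(−½)
  = 3.2730/(10·4.6) + 1/√14174 = 0.071152 + 0.008400 = 0.079552
P80 = (1/0.079552)² = 12.5704² = 158.02 µm

P80 = 158.0 µm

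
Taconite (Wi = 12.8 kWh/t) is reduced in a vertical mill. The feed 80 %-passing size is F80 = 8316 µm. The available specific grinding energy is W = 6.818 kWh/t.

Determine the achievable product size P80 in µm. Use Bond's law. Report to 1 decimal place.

P80 = 242.4 µm

Bond:  W = 10 Wi (1/√P − 1/√F)
⇒ 1/√P80 = W/(10·Wi) + 1/√F80
  = 6.8180/(10·12.8) + 1/√8316 = 0.053266 + 0.010966 = 0.064231
P80 = (1/0.064231)² = 15.5687² = 242.38 µm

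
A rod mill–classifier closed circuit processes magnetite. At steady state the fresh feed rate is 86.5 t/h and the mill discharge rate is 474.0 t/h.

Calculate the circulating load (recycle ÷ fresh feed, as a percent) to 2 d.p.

Mill node: discharge = fresh + recycle.
R = M − F = 474.0 − 86.5 = 387.5 t/h
CL = 100·R/F = 100·387.5/86.5 = 447.98 %

CL = 447.98 %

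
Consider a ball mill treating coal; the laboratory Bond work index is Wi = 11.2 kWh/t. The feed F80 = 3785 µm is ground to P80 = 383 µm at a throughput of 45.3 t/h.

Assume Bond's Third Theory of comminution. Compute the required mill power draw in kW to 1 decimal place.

P = 176.8 kW

W = 10 Wi (P80^-0.5 − F80^-0.5)
W = 10·11.2·(1/√383 − 1/√3785) = 10·11.2·(0.034843) = 3.9025 kWh/t
P_mill = W·ṁ = 3.9025·45.3 = 176.8 kW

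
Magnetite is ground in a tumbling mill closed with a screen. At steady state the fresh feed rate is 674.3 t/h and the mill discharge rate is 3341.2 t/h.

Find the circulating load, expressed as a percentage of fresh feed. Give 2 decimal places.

CL = 395.51 %

Discharge = new feed + return, hence
R = M − F = 3341.2 − 674.3 = 2666.9 t/h
CL = 100·R/F = 100·2666.9/674.3 = 395.51 %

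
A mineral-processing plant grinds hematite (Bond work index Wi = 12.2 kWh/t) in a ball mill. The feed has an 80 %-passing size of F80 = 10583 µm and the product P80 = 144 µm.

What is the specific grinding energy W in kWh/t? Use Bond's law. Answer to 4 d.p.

Bond:  W = 10 Wi (1/√P − 1/√F)
1/√144 = 0.083333;  1/√10583 = 0.009721
W = 10·12.2·(0.083333 − 0.009721) = 8.9807 kWh/t

W = 8.9807 kWh/t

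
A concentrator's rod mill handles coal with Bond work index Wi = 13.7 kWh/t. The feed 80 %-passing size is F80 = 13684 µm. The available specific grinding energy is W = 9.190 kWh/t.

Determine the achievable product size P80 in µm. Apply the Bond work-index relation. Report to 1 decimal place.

P80 = 174.8 µm

Bond:  W = 10 Wi (1/√P − 1/√F)
1/√P80 = 1/√F80 + W/(10·Wi)
  = 9.1900/(10·13.7) + 1/√13684 = 0.067080 + 0.008549 = 0.075629
P80 = (1/0.075629)² = 13.2225² = 174.83 µm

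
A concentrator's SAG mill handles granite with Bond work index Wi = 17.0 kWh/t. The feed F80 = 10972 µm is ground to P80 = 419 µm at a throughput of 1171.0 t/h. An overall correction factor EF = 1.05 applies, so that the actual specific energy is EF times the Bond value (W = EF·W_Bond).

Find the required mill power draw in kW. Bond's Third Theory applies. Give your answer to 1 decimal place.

W = 10·Wi·[P80^(−½) − F80^(−½)]
W = 10·17.0·(1/√419 − 1/√10972) = 10·17.0·(0.039306) = 6.6821 kWh/t
Apply correction: 6.6821 × 1.05 = 7.0162 kWh/t
P_mill = W·ṁ = 7.0162·1171.0 = 8216.0 kW

P = 8216.0 kW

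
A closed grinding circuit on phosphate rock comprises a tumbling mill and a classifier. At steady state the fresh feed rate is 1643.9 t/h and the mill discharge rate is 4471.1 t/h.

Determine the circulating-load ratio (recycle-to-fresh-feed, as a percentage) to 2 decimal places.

M = F + R at steady state, so:
R = M − F = 4471.1 − 1643.9 = 2827.2 t/h
CL = 100·R/F = 100·2827.2/1643.9 = 171.98 %

CL = 171.98 %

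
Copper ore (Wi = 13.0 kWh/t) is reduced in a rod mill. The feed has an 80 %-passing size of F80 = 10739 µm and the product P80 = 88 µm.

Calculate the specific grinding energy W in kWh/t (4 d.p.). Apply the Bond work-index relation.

W = 12.6036 kWh/t

W = 10 Wi / √P80 − 10 Wi / √F80
1/√88 = 0.106600;  1/√10739 = 0.009650
W = 10·13.0·(0.106600 − 0.009650) = 12.6036 kWh/t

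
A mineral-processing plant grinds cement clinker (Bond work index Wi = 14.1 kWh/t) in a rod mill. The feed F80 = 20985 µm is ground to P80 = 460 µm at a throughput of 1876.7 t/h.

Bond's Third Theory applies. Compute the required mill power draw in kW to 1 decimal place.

P = 10511.1 kW

Bond:  W = 10 Wi (1/√P − 1/√F)
W = 10·14.1·(1/√460 − 1/√20985) = 10·14.1·(0.039722) = 5.6008 kWh/t
Mill draw = 5.6008 × 1876.7 = 10511.1 kW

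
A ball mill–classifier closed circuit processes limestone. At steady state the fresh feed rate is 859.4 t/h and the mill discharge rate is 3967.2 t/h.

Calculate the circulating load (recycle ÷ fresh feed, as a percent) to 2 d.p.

CL = 361.62 %

Mill node: discharge = fresh + recycle.
R = M − F = 3967.2 − 859.4 = 3107.8 t/h
CL = 100·R/F = 100·3107.8/859.4 = 361.62 %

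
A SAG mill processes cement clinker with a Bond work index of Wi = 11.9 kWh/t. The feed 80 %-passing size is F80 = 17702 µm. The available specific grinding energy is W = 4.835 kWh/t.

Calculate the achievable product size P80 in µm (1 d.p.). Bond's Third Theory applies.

P80 = 431.4 µm

W = 10 Wi (P80^-0.5 − F80^-0.5)
⇒ 1/√P80 = W/(10 Wi) + 1/√F80
  = 4.8350/(10·11.9) + 1/√17702 = 0.040630 + 0.007516 = 0.048146
P80 = (1/0.048146)² = 20.7700² = 431.39 µm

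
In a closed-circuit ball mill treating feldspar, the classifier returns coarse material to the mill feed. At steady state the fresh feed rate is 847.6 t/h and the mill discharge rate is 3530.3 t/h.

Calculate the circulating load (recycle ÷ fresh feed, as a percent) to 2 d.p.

M = F + R at steady state, so:
R = M − F = 3530.3 − 847.6 = 2682.7 t/h
CL = 100·R/F = 100·2682.7/847.6 = 316.51 %

CL = 316.51 %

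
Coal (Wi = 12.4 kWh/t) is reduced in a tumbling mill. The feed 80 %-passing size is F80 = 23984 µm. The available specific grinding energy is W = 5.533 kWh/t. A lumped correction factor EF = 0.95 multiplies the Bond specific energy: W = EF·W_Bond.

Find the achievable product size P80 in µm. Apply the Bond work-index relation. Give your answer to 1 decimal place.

W_Bond = 10·Wi·(1/√P₈₀ − 1/√F₈₀)
W_Bond = W / EF = 5.533 / 0.95 = 5.8242 kWh/t
⇒ 1/√P80 = W_Bond/(10 Wi) + 1/√F80
  = 5.8242/(10·12.4) + 1/√23984 = 0.046969 + 0.006457 = 0.053427
P80 = (1/0.053427)² = 18.7173² = 350.34 µm

P80 = 350.3 µm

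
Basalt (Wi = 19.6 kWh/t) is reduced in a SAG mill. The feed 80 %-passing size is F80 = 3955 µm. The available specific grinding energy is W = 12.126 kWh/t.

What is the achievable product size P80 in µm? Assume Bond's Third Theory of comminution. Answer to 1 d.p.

P80 = 165.3 µm

Bond: W = 10·Wi·(1/√P80 − 1/√F80)
P80^-0.5 = F80^-0.5 + W/(10 Wi)
  = 12.1260/(10·19.6) + 1/√3955 = 0.061867 + 0.015901 = 0.077768
P80 = (1/0.077768)² = 12.8587² = 165.35 µm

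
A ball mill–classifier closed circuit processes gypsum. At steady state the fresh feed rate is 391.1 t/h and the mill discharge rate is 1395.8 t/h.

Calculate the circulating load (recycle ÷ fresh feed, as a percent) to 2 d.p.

CL = 256.89 %

M = F + R at steady state, so:
R = M − F = 1395.8 − 391.1 = 1004.7 t/h
CL = 100·R/F = 100·1004.7/391.1 = 256.89 %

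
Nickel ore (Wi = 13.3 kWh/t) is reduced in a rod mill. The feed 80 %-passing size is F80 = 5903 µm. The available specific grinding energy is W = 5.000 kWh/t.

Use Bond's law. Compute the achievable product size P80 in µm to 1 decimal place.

P80 = 390.4 µm

W_Bond = 10·Wi·(1/√P₈₀ − 1/√F₈₀)
⇒ 1/√P80 = W/(10 Wi) + 1/√F80
  = 5.0000/(10·13.3) + 1/√5903 = 0.037594 + 0.013016 = 0.050610
P80 = (1/0.050610)² = 19.7591² = 390.42 µm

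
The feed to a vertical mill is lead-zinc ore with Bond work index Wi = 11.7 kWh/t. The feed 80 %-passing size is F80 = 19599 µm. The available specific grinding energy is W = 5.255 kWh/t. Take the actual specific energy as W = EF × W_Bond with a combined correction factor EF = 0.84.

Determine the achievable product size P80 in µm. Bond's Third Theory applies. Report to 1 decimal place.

W = 10 Wi (1/√P80 − 1/√F80)  [Bond]
W_Bond = W / EF = 5.255 / 0.84 = 6.2560 kWh/t
⇒ 1/√P80 = W_Bond/(10·Wi) + 1/√F80
  = 6.2560/(10·11.7) + 1/√19599 = 0.053470 + 0.007143 = 0.060613
P80 = (1/0.060613)² = 16.4982² = 272.19 µm

P80 = 272.2 µm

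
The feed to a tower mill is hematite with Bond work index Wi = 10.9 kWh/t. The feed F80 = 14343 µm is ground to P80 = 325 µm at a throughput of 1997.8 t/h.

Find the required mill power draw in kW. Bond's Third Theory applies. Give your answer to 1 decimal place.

P = 10260.9 kW

W = 10 Wi (1/√P80 − 1/√F80)  [Bond]
W = 10·10.9·(1/√325 − 1/√14343) = 10·10.9·(0.047120) = 5.1361 kWh/t
P = W·T = 5.1361·1997.8 = 10260.9 kW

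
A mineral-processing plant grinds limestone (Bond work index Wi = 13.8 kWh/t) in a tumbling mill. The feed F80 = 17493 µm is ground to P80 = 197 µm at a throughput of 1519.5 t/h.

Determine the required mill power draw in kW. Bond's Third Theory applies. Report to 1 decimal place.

Bond:  W = 10 Wi (1/√P − 1/√F)
W = 10·13.8·(1/√197 − 1/√17493) = 10·13.8·(0.063686) = 8.7887 kWh/t
P = W·T = 8.7887·1519.5 = 13354.4 kW

P = 13354.4 kW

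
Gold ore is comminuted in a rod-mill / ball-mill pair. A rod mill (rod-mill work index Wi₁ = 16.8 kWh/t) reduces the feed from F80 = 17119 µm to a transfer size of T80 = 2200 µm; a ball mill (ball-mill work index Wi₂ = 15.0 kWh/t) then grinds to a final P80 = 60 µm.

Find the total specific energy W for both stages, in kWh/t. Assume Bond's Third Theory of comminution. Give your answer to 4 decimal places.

W = 18.4647 kWh/t

W = 10·Wi·(P80^(-½) − F80^(-½))
Stage 1 (17119→2200 µm, Wi₁=16.8): W₁ = 10·16.8·(0.021320 − 0.007643) = 2.2978 kWh/t
Stage 2 (2200→60 µm, Wi₂=15.0): W₂ = 10·15.0·(0.129099 − 0.021320) = 16.1669 kWh/t
W = W₁ + W₂ = 2.2978 + 16.1669 = 18.4647 kWh/t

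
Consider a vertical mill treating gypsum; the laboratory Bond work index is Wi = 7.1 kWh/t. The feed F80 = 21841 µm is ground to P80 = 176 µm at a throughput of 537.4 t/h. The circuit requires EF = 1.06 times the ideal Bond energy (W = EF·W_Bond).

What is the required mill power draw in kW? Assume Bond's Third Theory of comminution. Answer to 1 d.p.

W = 10 Wi / √P80 − 10 Wi / √F80
W = 10·7.1·(1/√176 − 1/√21841) = 10·7.1·(0.068611) = 4.8714 kWh/t
Apply correction: 4.8714 × 1.06 = 5.1637 kWh/t
P_mill = W·ṁ = 5.1637·537.4 = 2775.0 kW

P = 2775.0 kW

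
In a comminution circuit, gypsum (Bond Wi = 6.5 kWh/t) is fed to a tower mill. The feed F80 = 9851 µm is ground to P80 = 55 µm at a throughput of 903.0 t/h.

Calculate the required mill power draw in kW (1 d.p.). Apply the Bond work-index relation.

Bond:  W = 10 Wi (1/√P − 1/√F)
W = 10·6.5·(1/√55 − 1/√9851) = 10·6.5·(0.124765) = 8.1097 kWh/t
P = W·T = 8.1097·903.0 = 7323.1 kW

P = 7323.1 kW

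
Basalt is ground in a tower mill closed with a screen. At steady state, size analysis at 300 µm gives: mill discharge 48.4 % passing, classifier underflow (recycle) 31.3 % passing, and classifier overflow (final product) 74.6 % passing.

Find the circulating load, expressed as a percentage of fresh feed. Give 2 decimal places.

Let r = R/F. Size balance at 300 µm:
(1+r)d = ru + o → r = (o−d)/(d−u)
r = (74.6 − 48.4)/(48.4 − 31.3) = 26.2/17.1 = 1.5322
CL = 100·r = 153.22 %

CL = 153.22 %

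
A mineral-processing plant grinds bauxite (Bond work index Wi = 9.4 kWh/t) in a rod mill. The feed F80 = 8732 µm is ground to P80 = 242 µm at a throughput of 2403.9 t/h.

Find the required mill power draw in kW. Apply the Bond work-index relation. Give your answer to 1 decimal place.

Bond:  W = 10 Wi (1/√P − 1/√F)
W = 10·9.4·(1/√242 − 1/√8732) = 10·9.4·(0.053581) = 5.0366 kWh/t
P_mill = W·ṁ = 5.0366·2403.9 = 12107.5 kW

P = 12107.5 kW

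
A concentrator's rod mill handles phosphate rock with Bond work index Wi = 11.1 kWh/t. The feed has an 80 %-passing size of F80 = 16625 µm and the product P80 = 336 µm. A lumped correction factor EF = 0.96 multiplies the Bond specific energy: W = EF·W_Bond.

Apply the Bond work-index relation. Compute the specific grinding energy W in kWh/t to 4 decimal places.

Bond: W = 10·Wi·(1/√P80 − 1/√F80)
1/√336 = 0.054554;  1/√16625 = 0.007756
W = 10·11.1·(0.054554 − 0.007756) = 5.1947 kWh/t
With EF = 0.96: W = 5.1947·0.96 = 4.9869 kWh/t

W = 4.9869 kWh/t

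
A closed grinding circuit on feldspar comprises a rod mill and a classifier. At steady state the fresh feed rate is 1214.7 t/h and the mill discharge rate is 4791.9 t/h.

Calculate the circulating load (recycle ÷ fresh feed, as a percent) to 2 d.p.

CL = 294.49 %

M = F + R at steady state, so:
R = M − F = 4791.9 − 1214.7 = 3577.2 t/h
CL = 100·R/F = 100·3577.2/1214.7 = 294.49 %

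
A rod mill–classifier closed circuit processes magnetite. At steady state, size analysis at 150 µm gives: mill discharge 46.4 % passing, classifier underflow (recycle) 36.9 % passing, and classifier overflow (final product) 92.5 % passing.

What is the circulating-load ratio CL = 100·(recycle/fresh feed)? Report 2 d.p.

CL = 485.26 %

Balance %-passing 150 µm (r = R/F):
Fd + Rd = Ru + Fo ⇒ R/F = (o−d)/(d−u)
r = (92.5 − 46.4)/(46.4 − 36.9) = 46.1/9.5 = 4.8526
CL = 100·r = 485.26 %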